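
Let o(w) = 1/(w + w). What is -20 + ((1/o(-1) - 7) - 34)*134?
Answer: -5782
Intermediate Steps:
o(w) = 1/(2*w)
-20 + ((1/o(-1) - 7) - 34)*134 = -20 + ((1/((½)/(-1)) - 7) - 34)*134 = -20 + ((1/((½)*(-1)) - 7) - 34)*134 = -20 + ((1/(-½) - 7) - 34)*134 = -20 + ((-2 - 7) - 34)*134 = -20 + (-9 - 34)*134 = -20 - 43*134 = -20 - 5762 = -5782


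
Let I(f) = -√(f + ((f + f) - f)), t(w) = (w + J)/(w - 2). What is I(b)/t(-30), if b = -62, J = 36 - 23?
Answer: -64*I*√31/17 ≈ -20.961*I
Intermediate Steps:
J = 13
t(w) = (13 + w)/(-2 + w) (t(w) = (w + 13)/(w - 2) = (13 + w)/(-2 + w))
I(f) = -√2*√f (I(f) = -√(f + (2*f - f)) = -√(f + f) = -√(2*f) = -√2*√f)
I(b)/t(-30) = (-√2*√(-62))/(((13 - 30)/(-2 - 30))) = (-√2*I*√62)/((-17/(-32))) = (-2*I*√31)/((-1/32*(-17))) = (-2*I*√31)/(17/32) = -2*I*√31*(32/17) = -64*I*√31/17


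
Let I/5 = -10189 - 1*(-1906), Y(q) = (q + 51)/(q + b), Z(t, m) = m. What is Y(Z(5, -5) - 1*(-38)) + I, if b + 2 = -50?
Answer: -786969/19 ≈ -41419.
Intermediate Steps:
b = -52 (b = -2 - 50 = -52)
Y(q) = (51 + q)/(-52 + q) (Y(q) = (q + 51)/(q - 52) = (51 + q)/(-52 + q))
I = -41415 (I = 5*(-10189 - 1*(-1906)) = 5*(-10189 + 1906) = 5*(-8283) = -41415)
Y(Z(5, -5) - 1*(-38)) + I = (51 + (-5 - 1*(-38)))/(-52 + (-5 - 1*(-38))) - 41415 = (51 + (-5 + 38))/(-52 + (-5 + 38)) - 41415 = (51 + 33)/(-52 + 33) - 41415 = 84/(-19) - 41415 = -1/19*84 - 41415 = -84/19 - 41415 = -786969/19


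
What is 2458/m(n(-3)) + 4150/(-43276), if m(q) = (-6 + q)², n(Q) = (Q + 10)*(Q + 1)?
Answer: 13089051/2163800 ≈ 6.0491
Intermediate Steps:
n(Q) = (1 + Q)*(10 + Q) (n(Q) = (10 + Q)*(1 + Q) = (1 + Q)*(10 + Q))
2458/m(n(-3)) + 4150/(-43276) = 2458/((-6 + (10 + (-3)² + 11*(-3)))²) + 4150/(-43276) = 2458/((-6 + (10 + 9 - 33))²) + 4150*(-1/43276) = 2458/((-6 - 14)²) - 2075/21638 = 2458/((-20)²) - 2075/21638 = 2458/400 - 2075/21638 = 2458*(1/400) - 2075/21638 = 1229/200 - 2075/21638 = 13089051/2163800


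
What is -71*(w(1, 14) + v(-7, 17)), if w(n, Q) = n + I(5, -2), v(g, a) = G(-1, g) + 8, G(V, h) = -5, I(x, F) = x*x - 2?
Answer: -1917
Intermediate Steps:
I(x, F) = -2 + x² (I(x, F) = x² - 2 = -2 + x²)
v(g, a) = 3 (v(g, a) = -5 + 8 = 3)
w(n, Q) = 23 + n (w(n, Q) = n + (-2 + 5²) = n + (-2 + 25) = n + 23 = 23 + n)
-71*(w(1, 14) + v(-7, 17)) = -71*((23 + 1) + 3) = -71*(24 + 3) = -71*27 = -1917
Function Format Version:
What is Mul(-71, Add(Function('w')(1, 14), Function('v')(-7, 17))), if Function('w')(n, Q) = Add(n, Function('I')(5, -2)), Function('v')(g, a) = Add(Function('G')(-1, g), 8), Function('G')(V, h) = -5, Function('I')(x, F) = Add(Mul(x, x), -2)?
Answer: -1917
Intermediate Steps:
Function('I')(x, F) = Add(-2, Pow(x, 2)) (Function('I')(x, F) = Add(Pow(x, 2), -2) = Add(-2, Pow(x, 2)))
Function('v')(g, a) = 3 (Function('v')(g, a) = Add(-5, 8) = 3)
Function('w')(n, Q) = Add(23, n) (Function('w')(n, Q) = Add(n, Add(-2, Pow(5, 2))) = Add(n, Add(-2, 25)) = Add(n, 23) = Add(23, n))
Mul(-71, Add(Function('w')(1, 14), Function('v')(-7, 17))) = Mul(-71, Add(Add(23, 1), 3)) = Mul(-71, Add(24, 3)) = Mul(-71, 27) = -1917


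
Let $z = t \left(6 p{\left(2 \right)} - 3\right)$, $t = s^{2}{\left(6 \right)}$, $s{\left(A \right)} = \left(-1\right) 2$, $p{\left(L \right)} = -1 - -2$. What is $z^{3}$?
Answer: $1728$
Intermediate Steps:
$p{\left(L \right)} = 1$ ($p{\left(L \right)} = -1 + 2 = 1$)
$s{\left(A \right)} = -2$
$t = 4$ ($t = \left(-2\right)^{2} = 4$)
$z = 12$ ($z = 4 \left(6 \cdot 1 - 3\right) = 4 \left(6 - 3\right) = 4 \cdot 3 = 12$)
$z^{3} = 12^{3} = 1728$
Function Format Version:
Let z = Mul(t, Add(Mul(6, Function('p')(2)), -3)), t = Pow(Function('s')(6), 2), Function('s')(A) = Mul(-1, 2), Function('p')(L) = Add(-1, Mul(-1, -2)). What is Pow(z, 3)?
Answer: 1728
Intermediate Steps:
Function('p')(L) = 1 (Function('p')(L) = Add(-1, 2) = 1)
Function('s')(A) = -2
t = 4 (t = Pow(-2, 2) = 4)
z = 12 (z = Mul(4, Add(Mul(6, 1), -3)) = Mul(4, Add(6, -3)) = Mul(4, 3) = 12)
Pow(z, 3) = Pow(12, 3) = 1728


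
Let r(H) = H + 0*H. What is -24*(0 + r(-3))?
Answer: 72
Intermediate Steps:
r(H) = H (r(H) = H + 0 = H)
-24*(0 + r(-3)) = -24*(0 - 3) = -24*(-3) = 72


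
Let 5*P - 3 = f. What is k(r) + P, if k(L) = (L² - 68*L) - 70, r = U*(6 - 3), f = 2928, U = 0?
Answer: 2581/5 ≈ 516.20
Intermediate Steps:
P = 2931/5 (P = ⅗ + (⅕)*2928 = ⅗ + 2928/5 = 2931/5 ≈ 586.20)
r = 0 (r = 0*(6 - 3) = 0*3 = 0)
k(L) = -70 + L² - 68*L
k(r) + P = (-70 + 0² - 68*0) + 2931/5 = (-70 + 0 + 0) + 2931/5 = -70 + 2931/5 = 2581/5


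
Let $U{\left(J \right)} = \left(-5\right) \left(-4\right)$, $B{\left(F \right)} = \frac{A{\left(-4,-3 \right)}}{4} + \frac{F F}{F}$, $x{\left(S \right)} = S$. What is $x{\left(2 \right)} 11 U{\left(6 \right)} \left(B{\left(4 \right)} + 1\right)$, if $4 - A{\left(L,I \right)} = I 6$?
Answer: $4620$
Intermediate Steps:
$A{\left(L,I \right)} = 4 - 6 I$ ($A{\left(L,I \right)} = 4 - I 6 = 4 - 6 I$)
$B{\left(F \right)} = \frac{11}{2} + F$ ($B{\left(F \right)} = \frac{4 - -18}{4} + \frac{F F}{F} = \left(4 + 18\right) \frac{1}{4} + \frac{F^{2}}{F} = 22 \cdot \frac{1}{4} + F = \frac{11}{2} + F$)
$U{\left(J \right)} = 20$
$x{\left(2 \right)} 11 U{\left(6 \right)} \left(B{\left(4 \right)} + 1\right) = 2 \cdot 11 \cdot 20 \left(\left(\frac{11}{2} + 4\right) + 1\right) = 22 \cdot 20 \left(\frac{19}{2} + 1\right) = 22 \cdot 20 \cdot \frac{21}{2} = 22 \cdot 210 = 4620$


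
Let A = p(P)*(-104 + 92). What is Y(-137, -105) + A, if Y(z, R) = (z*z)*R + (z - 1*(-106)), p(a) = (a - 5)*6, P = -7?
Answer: -1969912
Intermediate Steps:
p(a) = -30 + 6*a (p(a) = (-5 + a)*6 = -30 + 6*a)
A = 864 (A = (-30 + 6*(-7))*(-104 + 92) = (-30 - 42)*(-12) = -72*(-12) = 864)
Y(z, R) = 106 + z + R*z**2 (Y(z, R) = z**2*R + (z + 106) = R*z**2 + (106 + z) = 106 + z + R*z**2)
Y(-137, -105) + A = (106 - 137 - 105*(-137)**2) + 864 = (106 - 137 - 105*18769) + 864 = (106 - 137 - 1970745) + 864 = -1970776 + 864 = -1969912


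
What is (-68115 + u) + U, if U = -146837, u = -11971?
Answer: -226923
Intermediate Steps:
(-68115 + u) + U = (-68115 - 11971) - 146837 = -80086 - 146837 = -226923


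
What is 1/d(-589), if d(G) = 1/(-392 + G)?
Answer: -981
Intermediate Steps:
1/d(-589) = 1/(1/(-392 - 589)) = 1/(1/(-981)) = 1/(-1/981) = -981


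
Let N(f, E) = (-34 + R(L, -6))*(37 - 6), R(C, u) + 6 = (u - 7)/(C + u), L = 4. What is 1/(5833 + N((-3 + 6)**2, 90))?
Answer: 2/9589 ≈ 0.00020857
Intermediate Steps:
R(C, u) = -6 + (-7 + u)/(C + u) (R(C, u) = -6 + (u - 7)/(C + u) = -6 + (-7 + u)/(C + u))
N(f, E) = -2077/2 (N(f, E) = (-34 + (-7 - 6*4 - 5*(-6))/(4 - 6))*(37 - 6) = (-34 + (-7 - 24 + 30)/(-2))*31 = (-34 - 1/2*(-1))*31 = (-34 + 1/2)*31 = -67/2*31 = -2077/2)
1/(5833 + N((-3 + 6)**2, 90)) = 1/(5833 - 2077/2) = 1/(9589/2) = 2/9589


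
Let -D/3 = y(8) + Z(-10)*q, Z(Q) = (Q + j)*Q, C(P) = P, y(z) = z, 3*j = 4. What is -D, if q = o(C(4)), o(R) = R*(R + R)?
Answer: 8344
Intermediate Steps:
j = 4/3 (j = (⅓)*4 = 4/3 ≈ 1.3333)
o(R) = 2*R² (o(R) = R*(2*R) = 2*R²)
Z(Q) = Q*(4/3 + Q) (Z(Q) = (Q + 4/3)*Q = (4/3 + Q)*Q = Q*(4/3 + Q))
q = 32 (q = 2*4² = 2*16 = 32)
D = -8344 (D = -3*(8 + ((⅓)*(-10)*(4 + 3*(-10)))*32) = -3*(8 + ((⅓)*(-10)*(4 - 30))*32) = -3*(8 + ((⅓)*(-10)*(-26))*32) = -3*(8 + (260/3)*32) = -3*(8 + 8320/3) = -3*8344/3 = -8344)
-D = -1*(-8344) = 8344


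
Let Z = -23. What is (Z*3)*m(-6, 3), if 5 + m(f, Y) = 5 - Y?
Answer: 207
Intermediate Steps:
m(f, Y) = -Y (m(f, Y) = -5 + (5 - Y) = -Y)
(Z*3)*m(-6, 3) = (-23*3)*(-1*3) = -69*(-3) = 207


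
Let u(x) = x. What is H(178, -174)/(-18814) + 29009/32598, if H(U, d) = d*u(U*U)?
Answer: 90129535447/306649386 ≈ 293.92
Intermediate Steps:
H(U, d) = d*U² (H(U, d) = d*(U*U) = d*U²)
H(178, -174)/(-18814) + 29009/32598 = -174*178²/(-18814) + 29009/32598 = -174*31684*(-1/18814) + 29009*(1/32598) = -5513016*(-1/18814) + 29009/32598 = 2756508/9407 + 29009/32598 = 90129535447/306649386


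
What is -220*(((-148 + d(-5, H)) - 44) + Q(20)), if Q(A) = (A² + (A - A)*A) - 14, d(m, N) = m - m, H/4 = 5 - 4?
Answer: -42680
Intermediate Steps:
H = 4 (H = 4*(5 - 4) = 4*1 = 4)
d(m, N) = 0
Q(A) = -14 + A² (Q(A) = (A² + 0*A) - 14 = (A² + 0) - 14 = A² - 14 = -14 + A²)
-220*(((-148 + d(-5, H)) - 44) + Q(20)) = -220*(((-148 + 0) - 44) + (-14 + 20²)) = -220*((-148 - 44) + (-14 + 400)) = -220*(-192 + 386) = -220*194 = -42680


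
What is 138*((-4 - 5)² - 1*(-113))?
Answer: 26772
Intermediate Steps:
138*((-4 - 5)² - 1*(-113)) = 138*((-9)² + 113) = 138*(81 + 113) = 138*194 = 26772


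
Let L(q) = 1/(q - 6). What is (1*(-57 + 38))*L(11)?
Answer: -19/5 ≈ -3.8000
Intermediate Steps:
L(q) = 1/(-6 + q)
(1*(-57 + 38))*L(11) = (1*(-57 + 38))/(-6 + 11) = (1*(-19))/5 = -19*1/5 = -19/5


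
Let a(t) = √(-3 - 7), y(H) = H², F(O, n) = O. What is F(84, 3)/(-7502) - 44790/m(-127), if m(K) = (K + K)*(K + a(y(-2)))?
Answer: -84681483/60537389 - 22395*I*√10/2049653 ≈ -1.3988 - 0.034552*I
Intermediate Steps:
a(t) = I*√10 (a(t) = √(-10) = I*√10)
m(K) = 2*K*(K + I*√10) (m(K) = (K + K)*(K + I*√10) = (2*K)*(K + I*√10) = 2*K*(K + I*√10))
F(84, 3)/(-7502) - 44790/m(-127) = 84/(-7502) - 44790*(-1/(254*(-127 + I*√10))) = 84*(-1/7502) - 44790/(32258 - 254*I*√10) = -42/3751 - 44790/(32258 - 254*I*√10)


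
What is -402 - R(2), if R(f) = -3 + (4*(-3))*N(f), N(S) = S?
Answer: -375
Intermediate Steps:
R(f) = -3 - 12*f (R(f) = -3 + (4*(-3))*f = -3 - 12*f)
-402 - R(2) = -402 - (-3 - 12*2) = -402 - (-3 - 24) = -402 - 1*(-27) = -402 + 27 = -375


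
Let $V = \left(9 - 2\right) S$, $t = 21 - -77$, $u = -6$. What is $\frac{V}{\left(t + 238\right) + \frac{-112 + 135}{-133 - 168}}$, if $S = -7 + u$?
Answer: $- \frac{27391}{101113} \approx -0.2709$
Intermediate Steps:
$S = -13$ ($S = -7 - 6 = -13$)
$t = 98$ ($t = 21 + 77 = 98$)
$V = -91$ ($V = \left(9 - 2\right) \left(-13\right) = 7 \left(-13\right) = -91$)
$\frac{V}{\left(t + 238\right) + \frac{-112 + 135}{-133 - 168}} = - \frac{91}{\left(98 + 238\right) + \frac{-112 + 135}{-133 - 168}} = - \frac{91}{336 + \frac{23}{-301}} = - \frac{91}{336 + 23 \left(- \frac{1}{301}\right)} = - \frac{91}{336 - \frac{23}{301}} = - \frac{91}{\frac{101113}{301}} = \left(-91\right) \frac{301}{101113} = - \frac{27391}{101113}$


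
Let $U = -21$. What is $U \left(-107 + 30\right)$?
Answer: $1617$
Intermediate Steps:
$U \left(-107 + 30\right) = - 21 \left(-107 + 30\right) = \left(-21\right) \left(-77\right) = 1617$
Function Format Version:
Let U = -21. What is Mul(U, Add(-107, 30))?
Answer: 1617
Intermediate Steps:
Mul(U, Add(-107, 30)) = Mul(-21, Add(-107, 30)) = Mul(-21, -77) = 1617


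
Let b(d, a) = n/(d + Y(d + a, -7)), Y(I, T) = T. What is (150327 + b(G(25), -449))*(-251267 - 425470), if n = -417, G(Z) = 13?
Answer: -203369619555/2 ≈ -1.0168e+11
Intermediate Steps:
b(d, a) = -417/(-7 + d) (b(d, a) = -417/(d - 7) = -417/(-7 + d))
(150327 + b(G(25), -449))*(-251267 - 425470) = (150327 - 417/(-7 + 13))*(-251267 - 425470) = (150327 - 417/6)*(-676737) = (150327 - 417*⅙)*(-676737) = (150327 - 139/2)*(-676737) = (300515/2)*(-676737) = -203369619555/2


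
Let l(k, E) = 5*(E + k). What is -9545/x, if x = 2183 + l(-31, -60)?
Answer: -9545/1728 ≈ -5.5237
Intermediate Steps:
l(k, E) = 5*E + 5*k
x = 1728 (x = 2183 + (5*(-60) + 5*(-31)) = 2183 + (-300 - 155) = 2183 - 455 = 1728)
-9545/x = -9545/1728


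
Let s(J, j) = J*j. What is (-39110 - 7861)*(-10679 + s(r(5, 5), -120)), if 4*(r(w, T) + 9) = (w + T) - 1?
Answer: 463556799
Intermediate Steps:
r(w, T) = -37/4 + T/4 + w/4 (r(w, T) = -9 + ((w + T) - 1)/4 = -9 + ((T + w) - 1)/4 = -9 + (-1 + T + w)/4 = -9 + (-1/4 + T/4 + w/4) = -37/4 + T/4 + w/4)
(-39110 - 7861)*(-10679 + s(r(5, 5), -120)) = (-39110 - 7861)*(-10679 + (-37/4 + (1/4)*5 + (1/4)*5)*(-120)) = -46971*(-10679 + (-37/4 + 5/4 + 5/4)*(-120)) = -46971*(-10679 - 27/4*(-120)) = -46971*(-10679 + 810) = -46971*(-9869) = 463556799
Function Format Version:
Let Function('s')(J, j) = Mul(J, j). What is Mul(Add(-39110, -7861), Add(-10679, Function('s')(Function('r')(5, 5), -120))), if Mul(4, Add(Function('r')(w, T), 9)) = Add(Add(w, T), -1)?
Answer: 463556799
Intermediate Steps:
Function('r')(w, T) = Add(Rational(-37, 4), Mul(Rational(1, 4), T), Mul(Rational(1, 4), w)) (Function('r')(w, T) = Add(-9, Mul(Rational(1, 4), Add(Add(w, T), -1))) = Add(-9, Mul(Rational(1, 4), Add(Add(T, w), -1))) = Add(-9, Mul(Rational(1, 4), Add(-1, T, w))) = Add(-9, Add(Rational(-1, 4), Mul(Rational(1, 4), T), Mul(Rational(1, 4), w))) = Add(Rational(-37, 4), Mul(Rational(1, 4), T), Mul(Rational(1, 4), w)))
Mul(Add(-39110, -7861), Add(-10679, Function('s')(Function('r')(5, 5), -120))) = Mul(Add(-39110, -7861), Add(-10679, Mul(Add(Rational(-37, 4), Mul(Rational(1, 4), 5), Mul(Rational(1, 4), 5)), -120))) = Mul(-46971, Add(-10679, Mul(Add(Rational(-37, 4), Rational(5, 4), Rational(5, 4)), -120))) = Mul(-46971, Add(-10679, Mul(Rational(-27, 4), -120))) = Mul(-46971, Add(-10679, 810)) = Mul(-46971, -9869) = 463556799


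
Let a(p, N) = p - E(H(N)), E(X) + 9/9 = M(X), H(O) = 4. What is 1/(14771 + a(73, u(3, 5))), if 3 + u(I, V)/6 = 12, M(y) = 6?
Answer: 1/14839 ≈ 6.7390e-5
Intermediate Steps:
E(X) = 5 (E(X) = -1 + 6 = 5)
u(I, V) = 54 (u(I, V) = -18 + 6*12 = -18 + 72 = 54)
a(p, N) = -5 + p (a(p, N) = p - 1*5 = p - 5 = -5 + p)
1/(14771 + a(73, u(3, 5))) = 1/(14771 + (-5 + 73)) = 1/(14771 + 68) = 1/14839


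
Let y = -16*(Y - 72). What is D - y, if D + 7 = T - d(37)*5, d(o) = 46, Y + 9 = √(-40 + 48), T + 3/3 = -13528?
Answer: -15062 + 32*√2 ≈ -15017.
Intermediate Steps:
T = -13529 (T = -1 - 13528 = -13529)
Y = -9 + 2*√2 (Y = -9 + √(-40 + 48) = -9 + √8 = -9 + 2*√2 ≈ -6.1716)
y = 1296 - 32*√2 (y = -16*((-9 + 2*√2) - 72) = -16*(-81 + 2*√2) = 1296 - 32*√2 ≈ 1250.7)
D = -13766 (D = -7 + (-13529 - 46*5) = -7 + (-13529 - 1*230) = -7 + (-13529 - 230) = -7 - 13759 = -13766)
D - y = -13766 - (1296 - 32*√2) = -13766 + (-1296 + 32*√2) = -15062 + 32*√2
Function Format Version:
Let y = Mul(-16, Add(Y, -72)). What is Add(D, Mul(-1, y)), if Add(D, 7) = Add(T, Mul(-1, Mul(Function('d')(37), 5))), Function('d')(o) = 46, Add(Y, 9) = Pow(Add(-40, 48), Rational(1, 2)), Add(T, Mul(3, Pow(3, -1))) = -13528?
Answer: Add(-15062, Mul(32, Pow(2, Rational(1, 2)))) ≈ -15017.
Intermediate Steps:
T = -13529 (T = Add(-1, -13528) = -13529)
Y = Add(-9, Mul(2, Pow(2, Rational(1, 2)))) (Y = Add(-9, Pow(Add(-40, 48), Rational(1, 2))) = Add(-9, Pow(8, Rational(1, 2))) = Add(-9, Mul(2, Pow(2, Rational(1, 2)))) ≈ -6.1716)
y = Add(1296, Mul(-32, Pow(2, Rational(1, 2)))) (y = Mul(-16, Add(Add(-9, Mul(2, Pow(2, Rational(1, 2)))), -72)) = Mul(-16, Add(-81, Mul(2, Pow(2, Rational(1, 2))))) = Add(1296, Mul(-32, Pow(2, Rational(1, 2)))) ≈ 1250.7)
D = -13766 (D = Add(-7, Add(-13529, Mul(-1, Mul(46, 5)))) = Add(-7, Add(-13529, Mul(-1, 230))) = Add(-7, Add(-13529, -230)) = Add(-7, -13759) = -13766)
Add(D, Mul(-1, y)) = Add(-13766, Mul(-1, Add(1296, Mul(-32, Pow(2, Rational(1, 2)))))) = Add(-13766, Add(-1296, Mul(32, Pow(2, Rational(1, 2))))) = Add(-15062, Mul(32, Pow(2, Rational(1, 2))))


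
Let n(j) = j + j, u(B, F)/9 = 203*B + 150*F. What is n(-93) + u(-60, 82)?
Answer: 894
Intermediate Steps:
u(B, F) = 1350*F + 1827*B (u(B, F) = 9*(203*B + 150*F) = 9*(150*F + 203*B) = 1350*F + 1827*B)
n(j) = 2*j
n(-93) + u(-60, 82) = 2*(-93) + (1350*82 + 1827*(-60)) = -186 + (110700 - 109620) = -186 + 1080 = 894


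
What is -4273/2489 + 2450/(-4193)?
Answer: -3430677/1490911 ≈ -2.3011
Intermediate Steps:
-4273/2489 + 2450/(-4193) = -4273*1/2489 + 2450*(-1/4193) = -4273/2489 - 350/599 = -3430677/1490911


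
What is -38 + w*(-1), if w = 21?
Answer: -59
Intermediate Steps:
-38 + w*(-1) = -38 + 21*(-1) = -38 - 21 = -59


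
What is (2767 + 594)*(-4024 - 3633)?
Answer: -25735177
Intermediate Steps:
(2767 + 594)*(-4024 - 3633) = 3361*(-7657) = -25735177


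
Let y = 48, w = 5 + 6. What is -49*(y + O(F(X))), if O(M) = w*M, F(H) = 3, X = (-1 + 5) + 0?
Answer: -3969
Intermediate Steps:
X = 4 (X = 4 + 0 = 4)
w = 11
O(M) = 11*M
-49*(y + O(F(X))) = -49*(48 + 11*3) = -49*(48 + 33) = -49*81 = -3969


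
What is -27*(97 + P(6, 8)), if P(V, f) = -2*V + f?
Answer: -2511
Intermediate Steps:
P(V, f) = f - 2*V
-27*(97 + P(6, 8)) = -27*(97 + (8 - 2*6)) = -27*(97 + (8 - 12)) = -27*(97 - 4) = -27*93 = -2511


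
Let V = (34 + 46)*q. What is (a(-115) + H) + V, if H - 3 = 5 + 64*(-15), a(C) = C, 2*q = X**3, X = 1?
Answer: -1027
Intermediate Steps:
q = 1/2 (q = (1/2)*1**3 = (1/2)*1 = 1/2 ≈ 0.50000)
V = 40 (V = (34 + 46)*(1/2) = 80*(1/2) = 40)
H = -952 (H = 3 + (5 + 64*(-15)) = 3 + (5 - 960) = 3 - 955 = -952)
(a(-115) + H) + V = (-115 - 952) + 40 = -1067 + 40 = -1027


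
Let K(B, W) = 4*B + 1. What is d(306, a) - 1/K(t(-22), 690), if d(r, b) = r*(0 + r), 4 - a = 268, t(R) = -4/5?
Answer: 1030001/11 ≈ 93637.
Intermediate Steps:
t(R) = -⅘ (t(R) = -4*⅕ = -⅘)
K(B, W) = 1 + 4*B
a = -264 (a = 4 - 1*268 = 4 - 268 = -264)
d(r, b) = r² (d(r, b) = r*r = r²)
d(306, a) - 1/K(t(-22), 690) = 306² - 1/(1 + 4*(-⅘)) = 93636 - 1/(1 - 16/5) = 93636 - 1/(-11/5) = 93636 - 1*(-5/11) = 93636 + 5/11 = 1030001/11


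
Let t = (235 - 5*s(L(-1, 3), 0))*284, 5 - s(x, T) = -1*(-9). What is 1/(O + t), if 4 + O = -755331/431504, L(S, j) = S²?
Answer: 431504/31247038333 ≈ 1.3809e-5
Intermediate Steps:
s(x, T) = -4 (s(x, T) = 5 - (-1)*(-9) = 5 - 1*9 = 5 - 9 = -4)
O = -2481347/431504 (O = -4 - 755331/431504 = -2481347/431504 ≈ -5.7505)
t = 72420 (t = (235 - 5*(-4))*284 = (235 + 20)*284 = 255*284 = 72420)
1/(O + t) = 1/(-2481347/431504 + 72420) = 1/(31247038333/431504) = 431504/31247038333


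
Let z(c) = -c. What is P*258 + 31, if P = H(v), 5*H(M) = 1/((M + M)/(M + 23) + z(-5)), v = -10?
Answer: 3443/75 ≈ 45.907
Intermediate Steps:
H(M) = 1/(5*(5 + 2*M/(23 + M))) (H(M) = 1/(5*((M + M)/(M + 23) - 1*(-5))) = 1/(5*((2*M)/(23 + M) + 5)) = 1/(5*(2*M/(23 + M) + 5)) = 1/(5*(5 + 2*M/(23 + M))))
P = 13/225 (P = (23 - 10)/(5*(115 + 7*(-10))) = (⅕)*13/(115 - 70) = (⅕)*13/45 = (⅕)*(1/45)*13 = 13/225 ≈ 0.057778)
P*258 + 31 = (13/225)*258 + 31 = 1118/75 + 31 = 3443/75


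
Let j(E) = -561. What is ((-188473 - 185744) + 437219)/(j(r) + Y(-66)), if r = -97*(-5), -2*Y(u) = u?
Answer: -31501/264 ≈ -119.32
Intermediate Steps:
Y(u) = -u/2
r = 485
((-188473 - 185744) + 437219)/(j(r) + Y(-66)) = ((-188473 - 185744) + 437219)/(-561 - 1/2*(-66)) = (-374217 + 437219)/(-561 + 33) = 63002/(-528) = 63002*(-1/528) = -31501/264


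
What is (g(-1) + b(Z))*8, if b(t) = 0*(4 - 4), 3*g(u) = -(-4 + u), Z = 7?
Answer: 40/3 ≈ 13.333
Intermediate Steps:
g(u) = 4/3 - u/3 (g(u) = (-(-4 + u))/3 = (4 - u)/3 = 4/3 - u/3)
b(t) = 0 (b(t) = 0*0 = 0)
(g(-1) + b(Z))*8 = ((4/3 - ⅓*(-1)) + 0)*8 = ((4/3 + ⅓) + 0)*8 = (5/3 + 0)*8 = (5/3)*8 = 40/3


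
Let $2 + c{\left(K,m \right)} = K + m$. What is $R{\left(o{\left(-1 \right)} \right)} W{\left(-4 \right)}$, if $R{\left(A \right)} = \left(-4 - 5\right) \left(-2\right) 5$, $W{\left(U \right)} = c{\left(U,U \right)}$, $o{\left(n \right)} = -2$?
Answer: $-900$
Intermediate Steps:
$c{\left(K,m \right)} = -2 + K + m$ ($c{\left(K,m \right)} = -2 + \left(K + m\right) = -2 + K + m$)
$W{\left(U \right)} = -2 + 2 U$ ($W{\left(U \right)} = -2 + U + U = -2 + 2 U$)
$R{\left(A \right)} = 90$ ($R{\left(A \right)} = \left(-9\right) \left(-2\right) 5 = 18 \cdot 5 = 90$)
$R{\left(o{\left(-1 \right)} \right)} W{\left(-4 \right)} = 90 \left(-2 + 2 \left(-4\right)\right) = 90 \left(-2 - 8\right) = 90 \left(-10\right) = -900$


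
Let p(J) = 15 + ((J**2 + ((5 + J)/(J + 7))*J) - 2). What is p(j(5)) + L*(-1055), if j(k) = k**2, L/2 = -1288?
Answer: 43493463/16 ≈ 2.7183e+6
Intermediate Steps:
L = -2576 (L = 2*(-1288) = -2576)
p(J) = 13 + J**2 + J*(5 + J)/(7 + J) (p(J) = 15 + ((J**2 + ((5 + J)/(7 + J))*J) - 2) = 15 + ((J**2 + J*(5 + J)/(7 + J)) - 2) = 15 + (-2 + J**2 + J*(5 + J)/(7 + J)) = 13 + J**2 + J*(5 + J)/(7 + J))
p(j(5)) + L*(-1055) = (91 + (5**2)**3 + 8*(5**2)**2 + 18*5**2)/(7 + 5**2) - 2576*(-1055) = (91 + 25**3 + 8*25**2 + 18*25)/(7 + 25) + 2717680 = (91 + 15625 + 8*625 + 450)/32 + 2717680 = (91 + 15625 + 5000 + 450)/32 + 2717680 = (1/32)*21166 + 2717680 = 10583/16 + 2717680 = 43493463/16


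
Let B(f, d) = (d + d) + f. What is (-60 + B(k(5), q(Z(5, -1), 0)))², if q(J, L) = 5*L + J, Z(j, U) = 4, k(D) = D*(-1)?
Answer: 3249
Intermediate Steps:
k(D) = -D
q(J, L) = J + 5*L
B(f, d) = f + 2*d (B(f, d) = 2*d + f = f + 2*d)
(-60 + B(k(5), q(Z(5, -1), 0)))² = (-60 + (-1*5 + 2*(4 + 5*0)))² = (-60 + (-5 + 2*(4 + 0)))² = (-60 + (-5 + 2*4))² = (-60 + (-5 + 8))² = (-60 + 3)² = (-57)² = 3249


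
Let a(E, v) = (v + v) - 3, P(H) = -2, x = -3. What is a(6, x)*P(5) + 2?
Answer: 20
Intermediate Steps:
a(E, v) = -3 + 2*v (a(E, v) = 2*v - 3 = -3 + 2*v)
a(6, x)*P(5) + 2 = (-3 + 2*(-3))*(-2) + 2 = (-3 - 6)*(-2) + 2 = -9*(-2) + 2 = 18 + 2 = 20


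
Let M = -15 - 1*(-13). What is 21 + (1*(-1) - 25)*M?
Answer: 73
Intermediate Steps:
M = -2 (M = -15 + 13 = -2)
21 + (1*(-1) - 25)*M = 21 + (1*(-1) - 25)*(-2) = 21 + (-1 - 25)*(-2) = 21 - 26*(-2) = 21 + 52 = 73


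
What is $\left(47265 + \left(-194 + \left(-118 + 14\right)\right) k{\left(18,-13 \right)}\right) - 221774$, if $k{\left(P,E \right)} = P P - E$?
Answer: $-274935$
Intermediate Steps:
$k{\left(P,E \right)} = P^{2} - E$
$\left(47265 + \left(-194 + \left(-118 + 14\right)\right) k{\left(18,-13 \right)}\right) - 221774 = \left(47265 + \left(-194 + \left(-118 + 14\right)\right) \left(18^{2} - -13\right)\right) - 221774 = \left(47265 + \left(-194 - 104\right) \left(324 + 13\right)\right) - 221774 = \left(47265 - 100426\right) - 221774 = -53161 - 221774 = -274935$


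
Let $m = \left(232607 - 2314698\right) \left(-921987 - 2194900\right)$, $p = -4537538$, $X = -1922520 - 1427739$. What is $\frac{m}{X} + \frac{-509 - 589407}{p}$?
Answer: $- \frac{1338499858507594841}{690996705561} \approx -1.9371 \cdot 10^{6}$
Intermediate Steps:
$X = -3350259$
$m = 6489642370717$ ($m = \left(-2082091\right) \left(-3116887\right) = 6489642370717$)
$\frac{m}{X} + \frac{-509 - 589407}{p} = \frac{6489642370717}{-3350259} + \frac{-509 - 589407}{-4537538} = 6489642370717 \left(- \frac{1}{3350259}\right) + \left(-509 - 589407\right) \left(- \frac{1}{4537538}\right) = - \frac{589967488247}{304569} - - \frac{294958}{2268769} = - \frac{589967488247}{304569} + \frac{294958}{2268769} = - \frac{1338499858507594841}{690996705561}$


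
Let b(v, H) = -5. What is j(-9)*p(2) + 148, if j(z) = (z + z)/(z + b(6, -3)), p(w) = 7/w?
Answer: 305/2 ≈ 152.50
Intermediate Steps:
j(z) = 2*z/(-5 + z) (j(z) = (z + z)/(z - 5) = (2*z)/(-5 + z) = 2*z/(-5 + z))
j(-9)*p(2) + 148 = (2*(-9)/(-5 - 9))*(7/2) + 148 = (2*(-9)/(-14))*(7*(½)) + 148 = (2*(-9)*(-1/14))*(7/2) + 148 = (9/7)*(7/2) + 148 = 9/2 + 148 = 305/2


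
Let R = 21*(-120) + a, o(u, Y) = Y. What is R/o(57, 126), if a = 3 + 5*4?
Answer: -2497/126 ≈ -19.817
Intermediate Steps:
a = 23 (a = 3 + 20 = 23)
R = -2497 (R = 21*(-120) + 23 = -2520 + 23 = -2497)
R/o(57, 126) = -2497/126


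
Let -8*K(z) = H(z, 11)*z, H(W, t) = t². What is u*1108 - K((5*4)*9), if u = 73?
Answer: 167213/2 ≈ 83607.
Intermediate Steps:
K(z) = -121*z/8 (K(z) = -11²*z/8 = -121*z/8)
u*1108 - K((5*4)*9) = 73*1108 - (-121)*(5*4)*9/8 = 80884 - (-121)*20*9/8 = 80884 - (-121)*180/8 = 80884 - 1*(-5445/2) = 80884 + 5445/2 = 167213/2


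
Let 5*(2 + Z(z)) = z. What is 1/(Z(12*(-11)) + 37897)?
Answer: 5/189343 ≈ 2.6407e-5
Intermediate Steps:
Z(z) = -2 + z/5
1/(Z(12*(-11)) + 37897) = 1/((-2 + (12*(-11))/5) + 37897) = 1/((-2 + (⅕)*(-132)) + 37897) = 1/((-2 - 132/5) + 37897) = 1/(-142/5 + 37897) = 1/(189343/5) = 5/189343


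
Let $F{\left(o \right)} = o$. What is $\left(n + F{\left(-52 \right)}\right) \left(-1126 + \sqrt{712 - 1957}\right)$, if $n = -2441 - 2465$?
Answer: $5582708 - 4958 i \sqrt{1245} \approx 5.5827 \cdot 10^{6} - 1.7494 \cdot 10^{5} i$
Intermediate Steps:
$n = -4906$
$\left(n + F{\left(-52 \right)}\right) \left(-1126 + \sqrt{712 - 1957}\right) = \left(-4906 - 52\right) \left(-1126 + \sqrt{712 - 1957}\right) = - 4958 \left(-1126 + \sqrt{-1245}\right) = - 4958 \left(-1126 + i \sqrt{1245}\right) = 5582708 - 4958 i \sqrt{1245}$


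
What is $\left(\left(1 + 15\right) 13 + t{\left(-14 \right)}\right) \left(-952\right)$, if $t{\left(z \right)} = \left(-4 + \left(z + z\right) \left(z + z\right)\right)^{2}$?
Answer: $-579394816$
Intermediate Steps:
$t{\left(z \right)} = \left(-4 + 4 z^{2}\right)^{2}$ ($t{\left(z \right)} = \left(-4 + 2 z 2 z\right)^{2} = \left(-4 + 4 z^{2}\right)^{2}$)
$\left(\left(1 + 15\right) 13 + t{\left(-14 \right)}\right) \left(-952\right) = \left(\left(1 + 15\right) 13 + 16 \left(-1 + \left(-14\right)^{2}\right)^{2}\right) \left(-952\right) = \left(16 \cdot 13 + 16 \left(-1 + 196\right)^{2}\right) \left(-952\right) = \left(208 + 16 \cdot 195^{2}\right) \left(-952\right) = \left(208 + 16 \cdot 38025\right) \left(-952\right) = \left(208 + 608400\right) \left(-952\right) = 608608 \left(-952\right) = -579394816$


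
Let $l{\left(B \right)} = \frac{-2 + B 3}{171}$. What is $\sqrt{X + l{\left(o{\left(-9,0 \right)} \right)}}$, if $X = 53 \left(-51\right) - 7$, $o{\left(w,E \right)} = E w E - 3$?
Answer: $\frac{i \sqrt{8804999}}{57} \approx 52.058 i$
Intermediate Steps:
$o{\left(w,E \right)} = -3 + w E^{2}$ ($o{\left(w,E \right)} = w E^{2} - 3 = -3 + w E^{2}$)
$X = -2710$ ($X = -2703 - 7 = -2710$)
$l{\left(B \right)} = - \frac{2}{171} + \frac{B}{57}$ ($l{\left(B \right)} = \left(-2 + 3 B\right) \frac{1}{171} = - \frac{2}{171} + \frac{B}{57}$)
$\sqrt{X + l{\left(o{\left(-9,0 \right)} \right)}} = \sqrt{-2710 + \left(- \frac{2}{171} + \frac{-3 - 9 \cdot 0^{2}}{57}\right)} = \sqrt{-2710 + \left(- \frac{2}{171} + \frac{-3 - 0}{57}\right)} = \sqrt{-2710 + \left(- \frac{2}{171} + \frac{-3 + 0}{57}\right)} = \sqrt{-2710 + \left(- \frac{2}{171} + \frac{1}{57} \left(-3\right)\right)} = \sqrt{-2710 - \frac{11}{171}} = \sqrt{- \frac{463421}{171}} = \frac{i \sqrt{8804999}}{57}$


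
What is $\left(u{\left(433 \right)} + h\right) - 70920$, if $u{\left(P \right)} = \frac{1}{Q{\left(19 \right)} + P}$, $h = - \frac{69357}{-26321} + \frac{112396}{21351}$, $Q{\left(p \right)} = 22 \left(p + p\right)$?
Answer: $- \frac{16857040091202874}{237717400833} \approx -70912.0$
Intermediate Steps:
$Q{\left(p \right)} = 44 p$ ($Q{\left(p \right)} = 22 \cdot 2 p = 44 p$)
$h = \frac{4439216423}{561979671}$ ($h = \left(-69357\right) \left(- \frac{1}{26321}\right) + 112396 \cdot \frac{1}{21351} = \frac{69357}{26321} + \frac{112396}{21351} = \frac{4439216423}{561979671} \approx 7.8992$)
$u{\left(P \right)} = \frac{1}{836 + P}$ ($u{\left(P \right)} = \frac{1}{44 \cdot 19 + P} = \frac{1}{836 + P}$)
$\left(u{\left(433 \right)} + h\right) - 70920 = \left(\frac{1}{836 + 433} + \frac{4439216423}{561979671}\right) - 70920 = \left(\frac{1}{1269} + \frac{4439216423}{561979671}\right) - 70920 = \frac{1877975873486}{237717400833} - 70920 = - \frac{16857040091202874}{237717400833}$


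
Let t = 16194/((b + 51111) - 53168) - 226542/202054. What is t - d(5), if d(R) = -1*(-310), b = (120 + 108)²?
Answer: -1567651508969/5043975029 ≈ -310.80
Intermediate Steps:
b = 51984 (b = 228² = 51984)
d(R) = 310
t = -4019249979/5043975029 (t = 16194/((51984 + 51111) - 53168) - 226542/202054 = 16194/(103095 - 53168) - 226542*1/202054 = 16194/49927 - 113271/101027 = -4019249979/5043975029 ≈ -0.79684)
t - d(5) = -4019249979/5043975029 - 1*310 = -4019249979/5043975029 - 310 = -1567651508969/5043975029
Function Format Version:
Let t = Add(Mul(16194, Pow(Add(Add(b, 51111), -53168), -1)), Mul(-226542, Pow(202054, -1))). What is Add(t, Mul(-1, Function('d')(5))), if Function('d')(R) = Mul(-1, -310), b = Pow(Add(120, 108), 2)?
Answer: Rational(-1567651508969, 5043975029) ≈ -310.80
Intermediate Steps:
b = 51984 (b = Pow(228, 2) = 51984)
Function('d')(R) = 310
t = Rational(-4019249979, 5043975029) (t = Add(Mul(16194, Pow(Add(Add(51984, 51111), -53168), -1)), Mul(-226542, Pow(202054, -1))) = Add(Mul(16194, Pow(Add(103095, -53168), -1)), Mul(-226542, Rational(1, 202054))) = Add(Mul(16194, Pow(49927, -1)), Rational(-113271, 101027)) = Add(Mul(16194, Rational(1, 49927)), Rational(-113271, 101027)) = Add(Rational(16194, 49927), Rational(-113271, 101027)) = Rational(-4019249979, 5043975029) ≈ -0.79684)
Add(t, Mul(-1, Function('d')(5))) = Add(Rational(-4019249979, 5043975029), Mul(-1, 310)) = Add(Rational(-4019249979, 5043975029), -310) = Rational(-1567651508969, 5043975029)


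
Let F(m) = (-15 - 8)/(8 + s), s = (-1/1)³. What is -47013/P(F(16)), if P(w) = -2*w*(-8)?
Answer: 329091/368 ≈ 894.27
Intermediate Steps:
s = -1 (s = (-1*1)³ = (-1)³ = -1)
F(m) = -23/7 (F(m) = (-15 - 8)/(8 - 1) = -23/7)
P(w) = 16*w
-47013/P(F(16)) = -47013/(16*(-23/7)) = -47013/(-368/7) = -47013*(-7/368) = 329091/368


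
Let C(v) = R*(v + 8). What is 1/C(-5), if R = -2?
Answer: -⅙ ≈ -0.16667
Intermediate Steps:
C(v) = -16 - 2*v (C(v) = -2*(v + 8) = -2*(8 + v) = -16 - 2*v)
1/C(-5) = 1/(-16 - 2*(-5)) = 1/(-16 + 10) = 1/(-6) = -⅙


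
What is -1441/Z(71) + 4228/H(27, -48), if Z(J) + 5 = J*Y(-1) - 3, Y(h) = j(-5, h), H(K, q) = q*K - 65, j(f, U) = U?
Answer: 1627189/107519 ≈ 15.134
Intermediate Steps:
H(K, q) = -65 + K*q (H(K, q) = K*q - 65 = -65 + K*q)
Y(h) = h
Z(J) = -8 - J (Z(J) = -5 + (J*(-1) - 3) = -5 + (-J - 3) = -5 + (-3 - J) = -8 - J)
-1441/Z(71) + 4228/H(27, -48) = -1441/(-8 - 1*71) + 4228/(-65 + 27*(-48)) = -1441/(-8 - 71) + 4228/(-65 - 1296) = -1441/(-79) + 4228/(-1361) = -1441*(-1/79) + 4228*(-1/1361) = 1441/79 - 4228/1361 = 1627189/107519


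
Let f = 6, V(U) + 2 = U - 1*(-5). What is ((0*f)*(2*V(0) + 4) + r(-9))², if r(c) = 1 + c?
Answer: 64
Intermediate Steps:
V(U) = 3 + U (V(U) = -2 + (U - 1*(-5)) = -2 + (U + 5) = -2 + (5 + U) = 3 + U)
((0*f)*(2*V(0) + 4) + r(-9))² = ((0*6)*(2*(3 + 0) + 4) + (1 - 9))² = (0*(2*3 + 4) - 8)² = (0*(6 + 4) - 8)² = (0*10 - 8)² = (0 - 8)² = (-8)² = 64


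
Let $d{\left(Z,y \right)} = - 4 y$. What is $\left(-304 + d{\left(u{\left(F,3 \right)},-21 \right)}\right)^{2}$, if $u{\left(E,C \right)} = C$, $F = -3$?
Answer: $48400$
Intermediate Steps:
$\left(-304 + d{\left(u{\left(F,3 \right)},-21 \right)}\right)^{2} = \left(-304 - -84\right)^{2} = \left(-304 + 84\right)^{2} = \left(-220\right)^{2} = 48400$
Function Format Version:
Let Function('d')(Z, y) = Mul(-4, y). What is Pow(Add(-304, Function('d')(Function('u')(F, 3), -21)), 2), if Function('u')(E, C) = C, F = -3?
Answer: 48400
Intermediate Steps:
Pow(Add(-304, Function('d')(Function('u')(F, 3), -21)), 2) = Pow(Add(-304, Mul(-4, -21)), 2) = Pow(Add(-304, 84), 2) = Pow(-220, 2) = 48400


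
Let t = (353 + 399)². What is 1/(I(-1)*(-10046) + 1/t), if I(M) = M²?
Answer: -565504/5681053183 ≈ -9.9542e-5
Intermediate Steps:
t = 565504 (t = 752² = 565504)
1/(I(-1)*(-10046) + 1/t) = 1/((-1)²*(-10046) + 1/565504) = 1/(1*(-10046) + 1/565504) = 1/(-10046 + 1/565504) = 1/(-5681053183/565504) = -565504/5681053183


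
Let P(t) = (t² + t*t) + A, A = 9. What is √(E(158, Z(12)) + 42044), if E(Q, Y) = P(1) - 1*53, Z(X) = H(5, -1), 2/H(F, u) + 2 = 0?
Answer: √42002 ≈ 204.94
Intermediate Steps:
P(t) = 9 + 2*t² (P(t) = (t² + t*t) + 9 = (t² + t²) + 9 = 2*t² + 9 = 9 + 2*t²)
H(F, u) = -1 (H(F, u) = 2/(-2 + 0) = 2/(-2) = 2*(-½) = -1)
Z(X) = -1
E(Q, Y) = -42 (E(Q, Y) = (9 + 2*1²) - 1*53 = (9 + 2*1) - 53 = (9 + 2) - 53 = 11 - 53 = -42)
√(E(158, Z(12)) + 42044) = √(-42 + 42044) = √42002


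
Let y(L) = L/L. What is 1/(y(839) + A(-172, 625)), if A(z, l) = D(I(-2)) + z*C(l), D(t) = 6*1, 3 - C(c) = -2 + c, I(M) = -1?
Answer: 1/106647 ≈ 9.3767e-6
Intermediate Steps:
C(c) = 5 - c (C(c) = 3 - (-2 + c) = 3 + (2 - c) = 5 - c)
y(L) = 1
D(t) = 6
A(z, l) = 6 + z*(5 - l)
1/(y(839) + A(-172, 625)) = 1/(1 + (6 - 1*(-172)*(-5 + 625))) = 1/(1 + (6 - 1*(-172)*620)) = 1/(1 + (6 + 106640)) = 1/(1 + 106646) = 1/106647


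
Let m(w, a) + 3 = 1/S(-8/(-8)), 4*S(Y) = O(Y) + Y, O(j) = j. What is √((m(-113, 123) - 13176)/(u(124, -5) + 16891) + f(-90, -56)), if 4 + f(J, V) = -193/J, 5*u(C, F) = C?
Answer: I*√15575539730/76890 ≈ 1.6231*I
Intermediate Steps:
u(C, F) = C/5
S(Y) = Y/2 (S(Y) = (Y + Y)/4 = (2*Y)/4 = Y/2)
m(w, a) = -1 (m(w, a) = -3 + 1/((-8/(-8))/2) = -3 + 1/((-8*(-⅛))/2) = -3 + 1/((½)*1) = -3 + 1/(½) = -3 + 2 = -1)
f(J, V) = -4 - 193/J
√((m(-113, 123) - 13176)/(u(124, -5) + 16891) + f(-90, -56)) = √((-1 - 13176)/((⅕)*124 + 16891) + (-4 - 193/(-90))) = √(-13177/(124/5 + 16891) + (-4 - 193*(-1/90))) = √(-13177/84579/5 + (-4 + 193/90)) = √(-13177*5/84579 - 167/90) = √(-65885/84579 - 167/90) = √(-6684781/2537370) = I*√15575539730/76890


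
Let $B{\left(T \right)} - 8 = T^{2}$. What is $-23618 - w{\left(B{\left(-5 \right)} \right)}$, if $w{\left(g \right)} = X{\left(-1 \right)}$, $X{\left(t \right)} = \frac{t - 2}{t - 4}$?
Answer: $- \frac{118093}{5} \approx -23619.0$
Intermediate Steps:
$B{\left(T \right)} = 8 + T^{2}$
$X{\left(t \right)} = \frac{-2 + t}{-4 + t}$
$w{\left(g \right)} = \frac{3}{5}$ ($w{\left(g \right)} = \frac{-2 - 1}{-4 - 1} = \frac{1}{-5} \left(-3\right) = \left(- \frac{1}{5}\right) \left(-3\right) = \frac{3}{5}$)
$-23618 - w{\left(B{\left(-5 \right)} \right)} = -23618 - \frac{3}{5} = - \frac{118093}{5}$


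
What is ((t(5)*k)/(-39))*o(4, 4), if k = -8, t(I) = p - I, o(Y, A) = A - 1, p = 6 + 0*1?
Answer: 8/13 ≈ 0.61539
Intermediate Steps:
p = 6 (p = 6 + 0 = 6)
o(Y, A) = -1 + A
t(I) = 6 - I
((t(5)*k)/(-39))*o(4, 4) = (((6 - 1*5)*(-8))/(-39))*(-1 + 4) = (((6 - 5)*(-8))*(-1/39))*3 = ((1*(-8))*(-1/39))*3 = -8*(-1/39)*3 = (8/39)*3 = 8/13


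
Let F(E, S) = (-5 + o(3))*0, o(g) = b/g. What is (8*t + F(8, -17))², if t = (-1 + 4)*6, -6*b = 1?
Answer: 20736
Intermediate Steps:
b = -⅙ (b = -⅙*1 = -⅙ ≈ -0.16667)
t = 18 (t = 3*6 = 18)
o(g) = -1/(6*g)
F(E, S) = 0 (F(E, S) = (-5 - ⅙/3)*0 = (-5 - ⅙*⅓)*0 = (-5 - 1/18)*0 = -91/18*0 = 0)
(8*t + F(8, -17))² = (8*18 + 0)² = (144 + 0)² = 144² = 20736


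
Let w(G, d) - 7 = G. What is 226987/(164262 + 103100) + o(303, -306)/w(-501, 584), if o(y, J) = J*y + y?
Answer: 6205097702/33019207 ≈ 187.92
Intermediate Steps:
o(y, J) = y + J*y
w(G, d) = 7 + G
226987/(164262 + 103100) + o(303, -306)/w(-501, 584) = 226987/(164262 + 103100) + (303*(1 - 306))/(7 - 501) = 226987/267362 + (303*(-305))/(-494) = 226987*(1/267362) - 92415*(-1/494) = 226987/267362 + 92415/494 = 6205097702/33019207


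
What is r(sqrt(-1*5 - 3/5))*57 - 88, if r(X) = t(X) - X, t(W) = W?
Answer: -88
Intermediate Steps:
r(X) = 0 (r(X) = X - X = 0)
r(sqrt(-1*5 - 3/5))*57 - 88 = 0*57 - 88 = 0 - 88 = -88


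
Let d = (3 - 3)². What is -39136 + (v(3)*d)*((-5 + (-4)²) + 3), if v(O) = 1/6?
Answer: -39136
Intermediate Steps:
d = 0 (d = 0² = 0)
v(O) = ⅙
-39136 + (v(3)*d)*((-5 + (-4)²) + 3) = -39136 + ((⅙)*0)*((-5 + (-4)²) + 3) = -39136 + 0*((-5 + 16) + 3) = -39136 + 0*(11 + 3) = -39136 + 0*14 = -39136 + 0 = -39136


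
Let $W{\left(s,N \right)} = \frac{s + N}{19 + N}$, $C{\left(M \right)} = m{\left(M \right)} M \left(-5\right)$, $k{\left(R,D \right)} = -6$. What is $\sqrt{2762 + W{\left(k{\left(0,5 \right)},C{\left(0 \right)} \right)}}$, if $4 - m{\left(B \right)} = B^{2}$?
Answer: $\frac{2 \sqrt{249242}}{19} \approx 52.552$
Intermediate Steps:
$m{\left(B \right)} = 4 - B^{2}$
$C{\left(M \right)} = - 5 M \left(4 - M^{2}\right)$ ($C{\left(M \right)} = \left(4 - M^{2}\right) M \left(-5\right) = M \left(4 - M^{2}\right) \left(-5\right) = - 5 M \left(4 - M^{2}\right)$)
$W{\left(s,N \right)} = \frac{N + s}{19 + N}$
$\sqrt{2762 + W{\left(k{\left(0,5 \right)},C{\left(0 \right)} \right)}} = \sqrt{2762 + \frac{5 \cdot 0 \left(-4 + 0^{2}\right) - 6}{19 + 5 \cdot 0 \left(-4 + 0^{2}\right)}} = \sqrt{2762 + \frac{5 \cdot 0 \left(-4 + 0\right) - 6}{19 + 5 \cdot 0 \left(-4 + 0\right)}} = \sqrt{2762 + \frac{5 \cdot 0 \left(-4\right) - 6}{19 + 5 \cdot 0 \left(-4\right)}} = \sqrt{2762 + \frac{0 - 6}{19 + 0}} = \sqrt{2762 + \frac{1}{19} \left(-6\right)} = \sqrt{2762 - \frac{6}{19}} = \sqrt{\frac{52472}{19}} = \frac{2 \sqrt{249242}}{19}$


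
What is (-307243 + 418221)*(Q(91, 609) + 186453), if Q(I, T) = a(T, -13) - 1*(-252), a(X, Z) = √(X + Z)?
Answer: 20720147490 + 221956*√149 ≈ 2.0723e+10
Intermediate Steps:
Q(I, T) = 252 + √(-13 + T) (Q(I, T) = √(T - 13) - 1*(-252) = √(-13 + T) + 252 = 252 + √(-13 + T))
(-307243 + 418221)*(Q(91, 609) + 186453) = (-307243 + 418221)*((252 + √(-13 + 609)) + 186453) = 110978*((252 + √596) + 186453) = 110978*((252 + 2*√149) + 186453) = 110978*(186705 + 2*√149) = 20720147490 + 221956*√149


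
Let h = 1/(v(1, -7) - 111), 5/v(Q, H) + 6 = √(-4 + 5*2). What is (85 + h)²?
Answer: 40917553402495/5664519169 + 12793366*√6/5664519169 ≈ 7223.5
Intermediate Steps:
v(Q, H) = 5/(-6 + √6) (v(Q, H) = 5/(-6 + √(-4 + 5*2)) = 5/(-6 + √(-4 + 10)) = 5/(-6 + √6))
h = 1/(-112 - √6/6) (h = 1/((-1 - √6/6) - 111) = 1/(-112 - √6/6) ≈ -0.0088961)
(85 + h)² = (85 + (-672/75263 + √6/75263))² = (6396683/75263 + √6/75263)²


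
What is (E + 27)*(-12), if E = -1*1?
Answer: -312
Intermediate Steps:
E = -1
(E + 27)*(-12) = (-1 + 27)*(-12) = 26*(-12) = -312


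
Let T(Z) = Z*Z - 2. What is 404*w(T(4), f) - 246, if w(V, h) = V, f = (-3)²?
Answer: 5410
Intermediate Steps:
T(Z) = -2 + Z² (T(Z) = Z² - 2 = -2 + Z²)
f = 9
404*w(T(4), f) - 246 = 404*(-2 + 4²) - 246 = 404*(-2 + 16) - 246 = 404*14 - 246 = 5656 - 246 = 5410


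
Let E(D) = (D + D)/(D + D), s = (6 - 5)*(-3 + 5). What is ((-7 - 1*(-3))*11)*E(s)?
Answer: -44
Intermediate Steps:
s = 2 (s = 1*2 = 2)
E(D) = 1 (E(D) = (2*D)/((2*D)) = (2*D)*(1/(2*D)) = 1)
((-7 - 1*(-3))*11)*E(s) = ((-7 - 1*(-3))*11)*1 = ((-7 + 3)*11)*1 = -4*11*1 = -44*1 = -44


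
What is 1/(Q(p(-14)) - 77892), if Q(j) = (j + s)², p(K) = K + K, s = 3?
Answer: -1/77267 ≈ -1.2942e-5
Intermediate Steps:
p(K) = 2*K
Q(j) = (3 + j)² (Q(j) = (j + 3)² = (3 + j)²)
1/(Q(p(-14)) - 77892) = 1/((3 + 2*(-14))² - 77892) = 1/((3 - 28)² - 77892) = 1/((-25)² - 77892) = 1/(625 - 77892) = 1/(-77267) = -1/77267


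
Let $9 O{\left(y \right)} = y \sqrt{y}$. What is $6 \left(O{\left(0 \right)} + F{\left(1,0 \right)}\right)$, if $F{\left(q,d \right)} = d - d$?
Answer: $0$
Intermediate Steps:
$F{\left(q,d \right)} = 0$
$O{\left(y \right)} = \frac{y^{\frac{3}{2}}}{9}$ ($O{\left(y \right)} = \frac{y \sqrt{y}}{9} = \frac{y^{\frac{3}{2}}}{9}$)
$6 \left(O{\left(0 \right)} + F{\left(1,0 \right)}\right) = 6 \left(\frac{0^{\frac{3}{2}}}{9} + 0\right) = 6 \left(\frac{1}{9} \cdot 0 + 0\right) = 6 \left(0 + 0\right) = 6 \cdot 0 = 0$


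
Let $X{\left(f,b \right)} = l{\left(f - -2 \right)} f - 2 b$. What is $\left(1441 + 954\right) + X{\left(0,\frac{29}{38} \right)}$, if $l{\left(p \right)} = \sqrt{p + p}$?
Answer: $\frac{45476}{19} \approx 2393.5$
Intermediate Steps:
$l{\left(p \right)} = \sqrt{2} \sqrt{p}$ ($l{\left(p \right)} = \sqrt{2 p} = \sqrt{2} \sqrt{p}$)
$X{\left(f,b \right)} = - 2 b + f \sqrt{2} \sqrt{2 + f}$ ($X{\left(f,b \right)} = \sqrt{2} \sqrt{f - -2} f - 2 b = \sqrt{2} \sqrt{f + 2} f - 2 b = \sqrt{2} \sqrt{2 + f} f - 2 b = f \sqrt{2} \sqrt{2 + f} - 2 b = - 2 b + f \sqrt{2} \sqrt{2 + f}$)
$\left(1441 + 954\right) + X{\left(0,\frac{29}{38} \right)} = \left(1441 + 954\right) + \left(- 2 \cdot \frac{29}{38} + 0 \sqrt{4 + 2 \cdot 0}\right) = 2395 + \left(- 2 \cdot 29 \cdot \frac{1}{38} + 0 \sqrt{4 + 0}\right) = 2395 - \left(\frac{29}{19} + 0 \sqrt{4}\right) = 2395 + \left(- \frac{29}{19} + 0 \cdot 2\right) = 2395 + \left(- \frac{29}{19} + 0\right) = 2395 - \frac{29}{19} = \frac{45476}{19}$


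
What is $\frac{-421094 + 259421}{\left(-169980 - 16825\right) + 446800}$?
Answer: $- \frac{53891}{86665} \approx -0.62183$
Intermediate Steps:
$\frac{-421094 + 259421}{\left(-169980 - 16825\right) + 446800} = - \frac{161673}{\left(-169980 - 16825\right) + 446800} = - \frac{161673}{-186805 + 446800} = - \frac{161673}{259995} = \left(-161673\right) \frac{1}{259995} = - \frac{53891}{86665}$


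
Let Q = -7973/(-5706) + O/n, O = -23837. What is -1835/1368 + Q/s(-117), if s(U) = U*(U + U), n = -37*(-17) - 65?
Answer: -46833643145/34875862281 ≈ -1.3429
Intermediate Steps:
n = 564 (n = 629 - 65 = 564)
s(U) = 2*U**2 (s(U) = U*(2*U) = 2*U**2)
Q = -21919525/536364 (Q = -7973/(-5706) - 23837/564 = -7973*(-1/5706) - 23837*1/564 = 7973/5706 - 23837/564 = -21919525/536364 ≈ -40.867)
-1835/1368 + Q/s(-117) = -1835/1368 - 21919525/(536364*(2*(-117)**2)) = -1835*1/1368 - 21919525/(536364*(2*13689)) = -1835/1368 - 21919525/536364/27378 = -1835/1368 - 21919525/536364*1/27378 = -1835/1368 - 21919525/14684573592 = -46833643145/34875862281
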